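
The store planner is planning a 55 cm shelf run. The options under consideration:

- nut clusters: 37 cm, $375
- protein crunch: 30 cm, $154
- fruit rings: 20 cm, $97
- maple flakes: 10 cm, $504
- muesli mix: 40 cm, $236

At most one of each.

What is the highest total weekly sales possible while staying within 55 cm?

879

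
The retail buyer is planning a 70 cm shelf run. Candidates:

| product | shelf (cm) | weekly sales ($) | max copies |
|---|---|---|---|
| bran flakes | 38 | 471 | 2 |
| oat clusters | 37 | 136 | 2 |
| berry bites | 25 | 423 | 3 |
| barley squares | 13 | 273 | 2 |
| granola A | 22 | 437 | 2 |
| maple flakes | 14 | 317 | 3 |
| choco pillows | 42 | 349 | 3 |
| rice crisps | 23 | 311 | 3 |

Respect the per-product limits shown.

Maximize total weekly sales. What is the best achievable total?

Density check — maple flakes 22.64, barley squares 21.00, granola A 19.86, berry bites 16.92 are the best per cm.
2×barley squares + 3×maple flakes uses 68 of the 70 cm and totals 1497.
Every other selection either busts 70 cm or exceeds an availability limit or fails to beat 1497.

1497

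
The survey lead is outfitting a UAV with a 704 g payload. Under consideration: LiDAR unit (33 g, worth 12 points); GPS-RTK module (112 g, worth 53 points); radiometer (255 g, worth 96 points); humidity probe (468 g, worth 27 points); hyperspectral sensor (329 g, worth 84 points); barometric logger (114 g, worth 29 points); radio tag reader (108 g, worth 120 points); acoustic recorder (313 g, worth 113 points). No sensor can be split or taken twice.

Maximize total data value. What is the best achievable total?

329

Taking the top-ratio sensors first gives LiDAR unit + GPS-RTK module + radiometer + barometric logger + radio tag reader for 310 (622 g).
The 259 g tied up in LiDAR unit and GPS-RTK module and barometric logger is better spent on acoustic recorder — total rises to 329 (676 g).
Runner-up LiDAR unit + GPS-RTK module + barometric logger + radio tag reader + acoustic recorder tops out at 327.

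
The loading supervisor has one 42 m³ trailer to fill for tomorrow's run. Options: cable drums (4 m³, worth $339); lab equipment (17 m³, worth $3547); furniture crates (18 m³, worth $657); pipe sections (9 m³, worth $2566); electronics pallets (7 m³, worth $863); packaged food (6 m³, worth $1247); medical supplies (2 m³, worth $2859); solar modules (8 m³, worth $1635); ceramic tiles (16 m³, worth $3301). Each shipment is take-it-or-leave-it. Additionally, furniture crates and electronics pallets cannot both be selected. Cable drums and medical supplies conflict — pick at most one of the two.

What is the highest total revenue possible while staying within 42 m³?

11854

Lab equipment + pipe sections + packaged food + medical supplies + solar modules uses 42 of the 42 m³ and totals 11854.
No other feasible combination exceeds 11854.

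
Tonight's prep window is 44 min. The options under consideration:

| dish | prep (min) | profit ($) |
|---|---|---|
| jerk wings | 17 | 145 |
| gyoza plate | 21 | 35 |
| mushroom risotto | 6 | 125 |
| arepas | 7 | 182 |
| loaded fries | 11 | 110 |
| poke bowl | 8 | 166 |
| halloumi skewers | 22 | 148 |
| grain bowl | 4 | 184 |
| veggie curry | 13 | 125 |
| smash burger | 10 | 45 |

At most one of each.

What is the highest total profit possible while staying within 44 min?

By profit per min: grain bowl 46.00, arepas 26.00, mushroom risotto 20.83 lead.
Taking the top-ratio dishes first gives mushroom risotto + arepas + loaded fries + poke bowl + grain bowl for 767 (36 min).
Dropping loaded fries frees 11 min; slotting in jerk wings (17 min) lifts the total to 802 at 42 min.
The spare 2 min is too small for any remaining dish, and no exchange beats 802.

802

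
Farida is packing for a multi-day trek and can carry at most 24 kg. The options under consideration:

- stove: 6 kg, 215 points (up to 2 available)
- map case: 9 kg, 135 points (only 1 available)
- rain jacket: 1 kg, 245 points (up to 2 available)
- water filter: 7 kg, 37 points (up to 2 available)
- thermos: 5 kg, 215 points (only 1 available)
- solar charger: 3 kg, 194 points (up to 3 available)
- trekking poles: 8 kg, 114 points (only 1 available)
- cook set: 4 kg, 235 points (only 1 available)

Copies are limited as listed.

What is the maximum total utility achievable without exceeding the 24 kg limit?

1543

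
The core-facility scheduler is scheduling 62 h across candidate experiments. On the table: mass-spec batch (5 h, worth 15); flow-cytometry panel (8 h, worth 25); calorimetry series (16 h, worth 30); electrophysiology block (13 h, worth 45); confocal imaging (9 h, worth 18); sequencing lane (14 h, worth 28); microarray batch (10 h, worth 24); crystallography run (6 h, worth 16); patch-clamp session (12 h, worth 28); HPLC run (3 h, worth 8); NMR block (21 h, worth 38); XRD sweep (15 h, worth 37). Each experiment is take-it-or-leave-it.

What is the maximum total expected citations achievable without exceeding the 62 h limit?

By expected citations per h: electrophysiology block 3.46, flow-cytometry panel 3.12, mass-spec batch 3.00 lead.
Greedy by ratio would take mass-spec batch + flow-cytometry panel + electrophysiology block + microarray batch + crystallography run + HPLC run + XRD sweep: 60 h used, total 170.
The 10 h tied up in microarray batch is better spent on patch-clamp session — total rises to 174 (62 h).
An exhaustive check of the 4096 subsets confirms 174.

174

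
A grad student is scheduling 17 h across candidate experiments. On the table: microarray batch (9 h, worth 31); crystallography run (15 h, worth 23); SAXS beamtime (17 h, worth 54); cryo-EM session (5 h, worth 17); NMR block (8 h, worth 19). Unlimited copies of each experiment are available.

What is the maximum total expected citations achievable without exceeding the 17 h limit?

The ratio heuristic lands on microarray batch + cryo-EM session (48) but leaves 3 h idle.
Dropping microarray batch and cryo-EM session frees 14 h; slotting in SAXS beamtime (17 h) lifts the total to 54 at 17 h.

54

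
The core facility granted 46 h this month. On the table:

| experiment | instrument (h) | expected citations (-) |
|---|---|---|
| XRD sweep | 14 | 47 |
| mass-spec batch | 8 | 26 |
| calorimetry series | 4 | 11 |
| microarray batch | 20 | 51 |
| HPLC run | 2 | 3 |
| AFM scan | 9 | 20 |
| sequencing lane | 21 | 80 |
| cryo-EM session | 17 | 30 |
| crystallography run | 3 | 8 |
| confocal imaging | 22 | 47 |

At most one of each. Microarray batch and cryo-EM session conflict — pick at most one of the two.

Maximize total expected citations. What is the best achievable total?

Taking XRD sweep + mass-spec batch + sequencing lane + crystallography run: 46 h used, 161 in expected citations.

161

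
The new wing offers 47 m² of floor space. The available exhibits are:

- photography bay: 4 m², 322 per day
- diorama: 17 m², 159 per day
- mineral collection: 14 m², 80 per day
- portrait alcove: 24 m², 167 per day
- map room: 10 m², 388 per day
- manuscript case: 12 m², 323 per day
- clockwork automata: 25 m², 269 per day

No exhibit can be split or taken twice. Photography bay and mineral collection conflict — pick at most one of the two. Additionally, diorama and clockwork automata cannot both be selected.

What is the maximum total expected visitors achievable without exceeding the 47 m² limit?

The ratio ordering already packs tightly: photography bay + diorama + map room + manuscript case, 43 m², 1192.
Every other selection either busts 47 m² or breaks a pairing rule or fails to beat 1192.

1192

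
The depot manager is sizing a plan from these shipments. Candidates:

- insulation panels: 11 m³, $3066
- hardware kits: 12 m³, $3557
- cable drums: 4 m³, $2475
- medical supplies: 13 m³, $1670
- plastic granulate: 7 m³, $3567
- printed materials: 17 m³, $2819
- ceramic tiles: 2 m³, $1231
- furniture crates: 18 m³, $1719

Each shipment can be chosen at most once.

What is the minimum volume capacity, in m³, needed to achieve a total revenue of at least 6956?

13

Minimise m³ subject to total revenue ≥ 6956.
cable drums + plastic granulate + ceramic tiles reaches 7273 using 13 m³.
Below 13 m³ the best achievable stays under 6956.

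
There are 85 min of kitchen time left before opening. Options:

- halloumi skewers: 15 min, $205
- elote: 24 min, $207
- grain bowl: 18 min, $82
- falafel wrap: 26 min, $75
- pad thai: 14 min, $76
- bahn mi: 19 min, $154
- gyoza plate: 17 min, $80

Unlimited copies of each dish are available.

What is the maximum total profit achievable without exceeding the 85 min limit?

1027

Filling by ratio: 5×halloumi skewers for 1025, with 10 min left unused.
The 15 min tied up in halloumi skewers is better spent on elote — total rises to 1027 (84 min).
The spare 1 min is too small for any remaining dish, and no exchange beats 1027.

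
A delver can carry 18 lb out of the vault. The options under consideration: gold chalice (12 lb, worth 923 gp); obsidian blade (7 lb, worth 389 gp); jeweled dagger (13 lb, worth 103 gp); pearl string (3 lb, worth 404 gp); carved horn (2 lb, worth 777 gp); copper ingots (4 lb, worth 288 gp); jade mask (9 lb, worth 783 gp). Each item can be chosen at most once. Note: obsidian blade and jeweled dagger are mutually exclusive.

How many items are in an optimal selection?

Optimal total is 2252.
One optimal bundle: pearl string + carved horn + copper ingots + jade mask (18 lb).
Every optimal selection uses 4 items.

4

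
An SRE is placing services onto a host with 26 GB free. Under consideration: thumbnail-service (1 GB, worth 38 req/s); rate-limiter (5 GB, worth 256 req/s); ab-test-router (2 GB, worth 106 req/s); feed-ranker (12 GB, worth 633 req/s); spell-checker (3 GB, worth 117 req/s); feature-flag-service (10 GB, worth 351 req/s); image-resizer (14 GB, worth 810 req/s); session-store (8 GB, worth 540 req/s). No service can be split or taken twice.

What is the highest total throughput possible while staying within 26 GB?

Filling by ratio: thumbnail-service + ab-test-router + image-resizer + session-store for 1494, with 1 GB left unused.
The 2 GB tied up in ab-test-router is better spent on spell-checker — total rises to 1505 (26 GB).
That's the maximum — no swap from here does better than 1505.

1505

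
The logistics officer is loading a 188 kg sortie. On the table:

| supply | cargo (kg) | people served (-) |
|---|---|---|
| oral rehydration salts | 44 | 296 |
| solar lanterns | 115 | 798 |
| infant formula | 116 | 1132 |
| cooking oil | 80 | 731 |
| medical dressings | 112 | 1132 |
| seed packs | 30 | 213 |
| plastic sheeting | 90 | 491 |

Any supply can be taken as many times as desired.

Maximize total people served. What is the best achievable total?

1641

Taking the top-ratio supplies first gives medical dressings + 2×seed packs for 1558 (172 kg).
Replace seed packs with oral rehydration salts: the trade gains 83 net, giving 1641 at 186 kg.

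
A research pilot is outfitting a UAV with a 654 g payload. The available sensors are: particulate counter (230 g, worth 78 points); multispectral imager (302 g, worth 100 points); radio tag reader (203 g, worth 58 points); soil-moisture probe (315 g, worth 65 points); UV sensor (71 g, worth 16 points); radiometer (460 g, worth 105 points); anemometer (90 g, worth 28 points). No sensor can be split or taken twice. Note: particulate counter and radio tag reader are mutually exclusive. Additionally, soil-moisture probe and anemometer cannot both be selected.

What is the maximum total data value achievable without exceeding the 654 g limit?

206

Density check — particulate counter 0.34, multispectral imager 0.33, anemometer 0.31, radio tag reader 0.29 are the best per g.
Particulate counter + multispectral imager + anemometer uses 622 of the 654 g and totals 206.
Runner-up particulate counter + multispectral imager + UV sensor tops out at 194.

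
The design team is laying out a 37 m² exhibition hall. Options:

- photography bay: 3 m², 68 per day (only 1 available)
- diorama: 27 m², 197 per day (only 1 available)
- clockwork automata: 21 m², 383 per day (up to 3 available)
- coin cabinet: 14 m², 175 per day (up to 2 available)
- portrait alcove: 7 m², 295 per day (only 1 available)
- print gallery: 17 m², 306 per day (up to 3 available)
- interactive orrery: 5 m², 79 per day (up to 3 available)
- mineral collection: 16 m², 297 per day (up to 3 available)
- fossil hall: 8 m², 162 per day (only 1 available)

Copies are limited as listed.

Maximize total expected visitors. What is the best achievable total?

842

A density-first pass picks photography bay + portrait alcove + mineral collection + fossil hall — 822 at 34 m².
The 19 m² tied up in photography bay and mineral collection is better spent on print gallery + interactive orrery — total rises to 842 (37 m²).
No other feasible combination exceeds 842.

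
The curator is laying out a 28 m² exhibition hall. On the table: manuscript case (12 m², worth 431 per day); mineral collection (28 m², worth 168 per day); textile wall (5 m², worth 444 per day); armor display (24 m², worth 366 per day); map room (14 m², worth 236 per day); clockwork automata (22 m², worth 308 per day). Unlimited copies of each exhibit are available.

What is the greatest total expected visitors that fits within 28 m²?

2220

By expected visitors per m²: textile wall 88.80, manuscript case 35.92, map room 16.86, armor display 15.25 lead.
Taking 5×textile wall: 25 m² used, 2220 in expected visitors.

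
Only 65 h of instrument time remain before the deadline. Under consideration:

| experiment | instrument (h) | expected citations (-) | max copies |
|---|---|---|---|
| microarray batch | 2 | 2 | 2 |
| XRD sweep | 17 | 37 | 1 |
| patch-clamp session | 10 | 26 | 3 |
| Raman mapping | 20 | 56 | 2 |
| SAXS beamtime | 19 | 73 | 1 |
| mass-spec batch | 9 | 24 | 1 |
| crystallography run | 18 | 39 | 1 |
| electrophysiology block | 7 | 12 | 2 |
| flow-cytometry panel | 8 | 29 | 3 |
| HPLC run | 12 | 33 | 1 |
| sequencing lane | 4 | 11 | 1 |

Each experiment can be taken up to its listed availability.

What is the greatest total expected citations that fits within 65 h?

Density check — SAXS beamtime 3.84, flow-cytometry panel 3.62, Raman mapping 2.80, HPLC run 2.75 are the best per h.
A density-first pass picks microarray batch + Raman mapping + SAXS beamtime + 3×flow-cytometry panel — 218 at 65 h.
Replace microarray batch and Raman mapping with patch-clamp session + HPLC run: the trade gains 1 net, giving 219 at 65 h.
No other feasible combination exceeds 219.

219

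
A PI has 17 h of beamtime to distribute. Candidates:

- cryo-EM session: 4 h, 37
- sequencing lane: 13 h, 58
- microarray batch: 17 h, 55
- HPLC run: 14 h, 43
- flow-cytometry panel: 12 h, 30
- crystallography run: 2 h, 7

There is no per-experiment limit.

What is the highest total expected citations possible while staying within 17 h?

148

The ratio ordering already packs tightly: 4×cryo-EM session, 16 h, 148.
Every other selection either busts 17 h or fails to beat 148.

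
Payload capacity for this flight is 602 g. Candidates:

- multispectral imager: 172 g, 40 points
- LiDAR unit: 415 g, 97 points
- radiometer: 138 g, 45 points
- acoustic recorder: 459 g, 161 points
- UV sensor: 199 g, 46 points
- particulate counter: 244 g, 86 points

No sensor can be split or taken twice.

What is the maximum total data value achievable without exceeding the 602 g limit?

206

Greedy by ratio would take multispectral imager + radiometer + particulate counter: 554 g used, total 171.
Dropping multispectral imager and particulate counter frees 416 g; slotting in acoustic recorder (459 g) lifts the total to 206 at 597 g.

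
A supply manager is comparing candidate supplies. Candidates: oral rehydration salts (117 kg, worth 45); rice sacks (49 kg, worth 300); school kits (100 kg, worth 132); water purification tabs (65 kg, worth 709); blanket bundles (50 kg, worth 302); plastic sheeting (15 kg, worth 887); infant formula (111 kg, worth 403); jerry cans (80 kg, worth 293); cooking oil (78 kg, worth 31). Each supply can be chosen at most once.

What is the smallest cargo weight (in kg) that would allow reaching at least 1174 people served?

64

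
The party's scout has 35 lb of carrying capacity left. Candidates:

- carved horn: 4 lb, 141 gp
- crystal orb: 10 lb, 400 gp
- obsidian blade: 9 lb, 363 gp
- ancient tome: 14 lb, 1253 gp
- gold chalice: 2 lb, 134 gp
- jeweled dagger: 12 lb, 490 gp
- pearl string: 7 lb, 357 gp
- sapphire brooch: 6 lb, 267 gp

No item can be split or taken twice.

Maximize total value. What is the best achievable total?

2234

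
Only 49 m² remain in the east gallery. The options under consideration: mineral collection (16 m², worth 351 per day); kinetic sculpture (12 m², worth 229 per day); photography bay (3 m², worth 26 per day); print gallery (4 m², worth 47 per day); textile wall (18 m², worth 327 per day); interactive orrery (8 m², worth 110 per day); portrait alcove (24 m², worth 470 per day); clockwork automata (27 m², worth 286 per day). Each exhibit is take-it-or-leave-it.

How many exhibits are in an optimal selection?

4

Best achievable expected visitors is 933.
mineral collection + kinetic sculpture + photography bay + textile wall hits 933 at 49 m².
Any selection reaching 933 contains exactly 4 exhibits.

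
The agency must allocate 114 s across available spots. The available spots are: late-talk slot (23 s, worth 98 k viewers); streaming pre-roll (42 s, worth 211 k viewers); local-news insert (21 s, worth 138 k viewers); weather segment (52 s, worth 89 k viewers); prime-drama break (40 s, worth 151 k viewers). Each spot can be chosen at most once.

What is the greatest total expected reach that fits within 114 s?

500

A density-first pass picks late-talk slot + streaming pre-roll + local-news insert — 447 at 86 s.
The 23 s tied up in late-talk slot is better spent on prime-drama break — total rises to 500 (103 s).
The closest alternative, late-talk slot + streaming pre-roll + prime-drama break, reaches only 460.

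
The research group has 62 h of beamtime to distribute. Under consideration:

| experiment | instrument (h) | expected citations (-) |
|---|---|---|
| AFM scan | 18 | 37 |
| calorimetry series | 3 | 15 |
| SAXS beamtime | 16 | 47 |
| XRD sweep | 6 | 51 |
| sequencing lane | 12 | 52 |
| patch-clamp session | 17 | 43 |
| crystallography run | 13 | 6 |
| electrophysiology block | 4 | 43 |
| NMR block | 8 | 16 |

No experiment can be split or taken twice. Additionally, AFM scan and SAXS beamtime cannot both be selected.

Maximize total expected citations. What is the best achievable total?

251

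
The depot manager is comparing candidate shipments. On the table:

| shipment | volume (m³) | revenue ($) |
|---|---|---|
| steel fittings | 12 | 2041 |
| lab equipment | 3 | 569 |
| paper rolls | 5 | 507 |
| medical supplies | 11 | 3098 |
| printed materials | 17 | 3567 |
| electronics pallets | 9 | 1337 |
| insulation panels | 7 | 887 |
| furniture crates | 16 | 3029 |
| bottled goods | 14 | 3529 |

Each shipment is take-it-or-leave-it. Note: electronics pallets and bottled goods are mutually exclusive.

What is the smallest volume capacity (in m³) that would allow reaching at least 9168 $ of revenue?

40

Minimise m³ subject to total revenue ≥ 9168.
Taking steel fittings + lab equipment + medical supplies + bottled goods gives 9237 (≥ 9168) for 40 m³.
No combination under 40 m³ hits 9168.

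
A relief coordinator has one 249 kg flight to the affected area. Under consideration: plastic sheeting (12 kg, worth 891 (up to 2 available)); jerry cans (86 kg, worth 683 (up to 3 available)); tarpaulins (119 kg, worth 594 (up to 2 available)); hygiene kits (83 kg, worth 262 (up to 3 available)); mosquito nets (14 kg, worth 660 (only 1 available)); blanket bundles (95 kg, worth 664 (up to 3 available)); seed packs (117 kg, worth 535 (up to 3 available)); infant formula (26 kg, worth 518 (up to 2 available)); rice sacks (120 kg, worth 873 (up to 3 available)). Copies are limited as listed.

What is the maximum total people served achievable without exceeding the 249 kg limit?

4351

The ratio heuristic lands on 2×plastic sheeting + jerry cans + mosquito nets + 2×infant formula (4161) but leaves 73 kg idle.
The 86 kg tied up in jerry cans is better spent on rice sacks — total rises to 4351 (210 kg).
No other feasible combination exceeds 4351.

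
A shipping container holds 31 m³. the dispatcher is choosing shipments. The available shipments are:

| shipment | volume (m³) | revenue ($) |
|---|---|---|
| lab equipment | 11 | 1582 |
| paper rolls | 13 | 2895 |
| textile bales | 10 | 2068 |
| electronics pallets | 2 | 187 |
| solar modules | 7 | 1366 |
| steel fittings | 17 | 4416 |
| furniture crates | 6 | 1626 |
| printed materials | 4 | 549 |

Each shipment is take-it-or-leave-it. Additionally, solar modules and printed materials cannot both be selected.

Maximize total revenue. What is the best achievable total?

Best packing: solar modules + steel fittings + furniture crates — 30 m³, 7408 total.
Runner-up paper rolls + steel fittings tops out at 7311.

7408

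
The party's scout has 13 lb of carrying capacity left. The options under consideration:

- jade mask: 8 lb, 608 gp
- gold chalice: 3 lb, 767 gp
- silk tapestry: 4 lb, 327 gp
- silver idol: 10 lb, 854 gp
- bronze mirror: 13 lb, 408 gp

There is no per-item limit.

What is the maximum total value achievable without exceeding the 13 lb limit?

Taking 4×gold chalice: 12 lb used, 3068 in value.
Every other selection either busts 13 lb or fails to beat 3068.

3068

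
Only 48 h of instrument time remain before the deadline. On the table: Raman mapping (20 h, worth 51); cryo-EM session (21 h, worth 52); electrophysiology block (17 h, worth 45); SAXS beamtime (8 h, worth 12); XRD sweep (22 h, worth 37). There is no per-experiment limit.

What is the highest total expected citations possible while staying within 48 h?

114

A density-first pass picks 2×electrophysiology block + SAXS beamtime — 102 at 42 h.
Dropping 2×electrophysiology block frees 34 h; slotting in 2×Raman mapping (40 h) lifts the total to 114 at 48 h.
No other feasible combination exceeds 114.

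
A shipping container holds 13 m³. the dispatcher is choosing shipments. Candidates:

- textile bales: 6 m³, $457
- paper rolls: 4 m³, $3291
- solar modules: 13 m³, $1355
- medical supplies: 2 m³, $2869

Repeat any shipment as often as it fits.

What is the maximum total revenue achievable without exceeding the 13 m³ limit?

17214

Density check — medical supplies 1434.50, paper rolls 822.75, solar modules 104.23, textile bales 76.17 are the best per m³.
The ratio ordering already packs tightly: 6×medical supplies, 12 m³, 17214.
The spare 1 m³ is too small for any remaining shipment, and no exchange beats 17214.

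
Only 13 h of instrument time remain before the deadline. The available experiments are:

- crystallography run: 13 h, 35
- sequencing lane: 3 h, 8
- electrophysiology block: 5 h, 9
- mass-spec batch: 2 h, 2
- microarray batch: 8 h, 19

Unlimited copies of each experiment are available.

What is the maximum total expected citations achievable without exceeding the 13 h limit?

35

Crystallography run uses 13 of the 13 h and totals 35.
Every other selection either busts 13 h or fails to beat 35.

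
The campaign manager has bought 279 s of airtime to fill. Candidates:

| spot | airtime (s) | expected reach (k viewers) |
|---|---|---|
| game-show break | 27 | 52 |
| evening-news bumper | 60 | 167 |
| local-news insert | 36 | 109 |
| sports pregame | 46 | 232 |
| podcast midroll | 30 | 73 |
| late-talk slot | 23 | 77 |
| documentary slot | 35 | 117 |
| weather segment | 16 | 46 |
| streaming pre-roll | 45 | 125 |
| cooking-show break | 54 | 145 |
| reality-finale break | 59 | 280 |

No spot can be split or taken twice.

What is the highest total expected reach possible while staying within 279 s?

1028

Density check — sports pregame 5.04, reality-finale break 4.75, late-talk slot 3.35, documentary slot 3.34 are the best per s.
Taking evening-news bumper + local-news insert + sports pregame + late-talk slot + documentary slot + weather segment + reality-finale break: 275 s used, 1028 in expected reach.
The closest alternative, sports pregame + late-talk slot + documentary slot + weather segment + streaming pre-roll + cooking-show break + reality-finale break, reaches only 1022.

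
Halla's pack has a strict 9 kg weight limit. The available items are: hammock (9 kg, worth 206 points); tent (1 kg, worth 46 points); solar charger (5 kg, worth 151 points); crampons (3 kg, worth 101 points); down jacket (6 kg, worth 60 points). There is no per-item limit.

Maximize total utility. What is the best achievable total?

Taking 9×tent: 9 kg used, 414 in utility.
No other feasible combination exceeds 414.

414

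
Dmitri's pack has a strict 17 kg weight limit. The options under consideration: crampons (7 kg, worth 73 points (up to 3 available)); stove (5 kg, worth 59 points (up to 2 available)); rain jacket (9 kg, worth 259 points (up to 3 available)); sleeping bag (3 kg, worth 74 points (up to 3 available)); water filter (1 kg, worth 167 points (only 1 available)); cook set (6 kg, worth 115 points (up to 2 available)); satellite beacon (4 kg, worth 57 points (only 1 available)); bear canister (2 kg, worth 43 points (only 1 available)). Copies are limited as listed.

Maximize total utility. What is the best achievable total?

By utility per kg: water filter 167.00, rain jacket 28.78, sleeping bag 24.67, bear canister 21.50 lead.
The ratio ordering already packs tightly: rain jacket + 2×sleeping bag + water filter, 16 kg, 574.
The spare 1 kg is too small for any remaining item, and no exchange beats 574.

574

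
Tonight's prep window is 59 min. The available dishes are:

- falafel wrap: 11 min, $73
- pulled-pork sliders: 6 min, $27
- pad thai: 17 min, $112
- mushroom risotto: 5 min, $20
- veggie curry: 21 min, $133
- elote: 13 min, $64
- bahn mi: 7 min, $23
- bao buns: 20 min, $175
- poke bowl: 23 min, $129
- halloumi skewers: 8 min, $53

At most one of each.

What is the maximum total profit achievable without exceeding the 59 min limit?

Filling by ratio: falafel wrap + pad thai + bao buns + halloumi skewers for 413, with 3 min left unused.
Dropping falafel wrap and halloumi skewers frees 19 min; slotting in veggie curry (21 min) lifts the total to 420 at 58 min.
Runner-up falafel wrap + pad thai + bao buns + halloumi skewers tops out at 413.

420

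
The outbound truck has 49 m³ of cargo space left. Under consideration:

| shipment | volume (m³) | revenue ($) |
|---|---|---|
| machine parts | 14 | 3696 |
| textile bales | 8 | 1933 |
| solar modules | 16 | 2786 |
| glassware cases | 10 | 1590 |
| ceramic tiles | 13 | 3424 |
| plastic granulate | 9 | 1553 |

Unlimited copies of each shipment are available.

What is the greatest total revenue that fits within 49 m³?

By revenue per m³: machine parts 264.00, ceramic tiles 263.38, textile bales 241.62, solar modules 174.12 lead.
A density-first pass picks 3×machine parts — 11088 at 42 m³.
Replace machine parts with textile bales + ceramic tiles: the trade gains 1661 net, giving 12749 at 49 m³.
No other feasible combination exceeds 12749.

12749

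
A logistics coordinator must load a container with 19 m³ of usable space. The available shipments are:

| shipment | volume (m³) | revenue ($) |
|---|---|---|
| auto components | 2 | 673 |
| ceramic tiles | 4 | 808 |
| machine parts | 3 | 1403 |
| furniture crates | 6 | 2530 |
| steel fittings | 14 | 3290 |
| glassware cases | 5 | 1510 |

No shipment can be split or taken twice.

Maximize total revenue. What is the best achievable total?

6251

By revenue per m³: machine parts 467.67, furniture crates 421.67, auto components 336.50 lead.
Greedy by ratio would take auto components + machine parts + furniture crates + glassware cases: 16 m³ used, total 6116.
Dropping auto components frees 2 m³; slotting in ceramic tiles (4 m³) lifts the total to 6251 at 18 m³.
The closest alternative, auto components + machine parts + furniture crates + glassware cases, reaches only 6116.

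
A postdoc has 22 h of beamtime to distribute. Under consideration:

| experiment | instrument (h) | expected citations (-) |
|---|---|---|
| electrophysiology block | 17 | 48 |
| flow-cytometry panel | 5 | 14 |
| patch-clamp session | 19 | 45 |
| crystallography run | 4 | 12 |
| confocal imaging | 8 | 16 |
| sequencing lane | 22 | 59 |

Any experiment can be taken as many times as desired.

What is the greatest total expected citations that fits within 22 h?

64

A density-first pass picks 5×crystallography run — 60 at 20 h.
Replace 2×crystallography run with 2×flow-cytometry panel: the trade gains 4 net, giving 64 at 22 h.
That's the maximum — no swap from here does better than 64.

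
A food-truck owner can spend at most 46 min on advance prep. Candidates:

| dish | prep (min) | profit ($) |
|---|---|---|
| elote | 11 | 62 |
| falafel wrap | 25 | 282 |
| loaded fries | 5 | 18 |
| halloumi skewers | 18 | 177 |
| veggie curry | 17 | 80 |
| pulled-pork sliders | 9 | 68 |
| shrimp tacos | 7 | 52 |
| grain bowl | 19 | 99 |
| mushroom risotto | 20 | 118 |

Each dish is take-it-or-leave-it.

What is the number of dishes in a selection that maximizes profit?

2

Best achievable profit is 459.
For example falafel wrap + halloumi skewers achieves it, using 43 min.
Every optimal selection uses 2 dishes.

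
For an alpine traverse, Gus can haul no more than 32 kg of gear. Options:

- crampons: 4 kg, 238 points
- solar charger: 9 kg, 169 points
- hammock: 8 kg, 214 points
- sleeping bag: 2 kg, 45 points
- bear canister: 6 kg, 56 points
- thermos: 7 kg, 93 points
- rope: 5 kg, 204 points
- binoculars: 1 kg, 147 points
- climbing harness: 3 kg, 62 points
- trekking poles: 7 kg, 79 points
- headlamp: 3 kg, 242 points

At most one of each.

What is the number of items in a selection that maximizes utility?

Optimal total is 1259.
One optimal bundle: crampons + solar charger + hammock + sleeping bag + rope + binoculars + headlamp (32 kg).
All optima have 7 items.

7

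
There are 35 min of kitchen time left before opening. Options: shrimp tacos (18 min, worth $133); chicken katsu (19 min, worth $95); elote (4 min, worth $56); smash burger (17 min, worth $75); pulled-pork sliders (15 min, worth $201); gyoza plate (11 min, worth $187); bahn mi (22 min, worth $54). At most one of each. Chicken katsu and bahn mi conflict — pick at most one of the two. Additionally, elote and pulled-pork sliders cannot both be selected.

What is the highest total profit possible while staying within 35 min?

By profit per min: gyoza plate 17.00, elote 14.00, pulled-pork sliders 13.40, shrimp tacos 7.39 lead.
Best packing: pulled-pork sliders + gyoza plate — 26 min, 388 total.
Runner-up shrimp tacos + elote + gyoza plate tops out at 376.

388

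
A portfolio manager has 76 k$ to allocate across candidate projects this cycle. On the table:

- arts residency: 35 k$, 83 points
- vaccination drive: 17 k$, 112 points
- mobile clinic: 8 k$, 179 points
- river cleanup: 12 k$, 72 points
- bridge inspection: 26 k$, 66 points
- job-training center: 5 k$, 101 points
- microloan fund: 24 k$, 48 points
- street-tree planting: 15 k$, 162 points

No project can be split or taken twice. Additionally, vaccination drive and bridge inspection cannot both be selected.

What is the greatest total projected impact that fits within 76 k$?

Density check — mobile clinic 22.38, job-training center 20.20, street-tree planting 10.80, vaccination drive 6.59 are the best per k$.
The ratio ordering already packs tightly: vaccination drive + mobile clinic + river cleanup + job-training center + street-tree planting, 57 k$, 626.
The closest alternative, vaccination drive + mobile clinic + job-training center + microloan fund + street-tree planting, reaches only 602.

626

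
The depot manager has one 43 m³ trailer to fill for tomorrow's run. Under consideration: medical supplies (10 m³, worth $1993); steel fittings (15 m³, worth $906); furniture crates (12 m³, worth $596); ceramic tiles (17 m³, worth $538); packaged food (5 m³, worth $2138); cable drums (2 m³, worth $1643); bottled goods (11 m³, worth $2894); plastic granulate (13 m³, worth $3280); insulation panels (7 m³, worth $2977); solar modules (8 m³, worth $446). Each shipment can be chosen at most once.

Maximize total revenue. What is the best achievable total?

12932

The ratio ordering already packs tightly: packaged food + cable drums + bottled goods + plastic granulate + insulation panels, 38 m³, 12932.
Runner-up medical supplies + cable drums + bottled goods + plastic granulate + insulation panels tops out at 12787.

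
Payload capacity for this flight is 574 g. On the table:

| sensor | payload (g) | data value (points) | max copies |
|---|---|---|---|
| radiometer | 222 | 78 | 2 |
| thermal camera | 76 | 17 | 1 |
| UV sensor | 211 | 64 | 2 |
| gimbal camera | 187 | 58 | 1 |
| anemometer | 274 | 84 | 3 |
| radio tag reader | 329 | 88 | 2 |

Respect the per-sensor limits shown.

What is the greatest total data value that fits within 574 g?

179

Ranking by ratio (data value/g): radiometer 0.35, gimbal camera 0.31, anemometer 0.31.
Taking the top-ratio sensors first gives 2×radiometer + thermal camera for 173 (520 g).
Dropping radiometer frees 222 g; slotting in anemometer (274 g) lifts the total to 179 at 572 g.
Every other selection either busts 574 g or exceeds an availability limit or fails to beat 179.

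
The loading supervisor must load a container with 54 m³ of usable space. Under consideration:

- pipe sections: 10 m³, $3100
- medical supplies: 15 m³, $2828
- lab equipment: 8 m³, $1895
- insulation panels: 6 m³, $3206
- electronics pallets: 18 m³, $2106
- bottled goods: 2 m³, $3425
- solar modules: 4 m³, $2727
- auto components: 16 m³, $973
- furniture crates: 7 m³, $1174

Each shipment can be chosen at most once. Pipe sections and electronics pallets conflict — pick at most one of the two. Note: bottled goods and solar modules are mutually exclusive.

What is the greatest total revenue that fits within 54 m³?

15628

Best packing: pipe sections + medical supplies + lab equipment + insulation panels + bottled goods + furniture crates — 48 m³, 15628 total.
Nothing else feasible within 54 m³ beats 15628.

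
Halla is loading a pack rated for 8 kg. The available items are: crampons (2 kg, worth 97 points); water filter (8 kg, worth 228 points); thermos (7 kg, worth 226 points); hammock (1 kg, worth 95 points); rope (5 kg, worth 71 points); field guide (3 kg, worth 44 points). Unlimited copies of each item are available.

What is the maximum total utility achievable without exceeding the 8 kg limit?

760

By utility per kg: hammock 95.00, crampons 48.50, thermos 32.29, water filter 28.50 lead.
8×hammock uses 8 of the 8 kg and totals 760.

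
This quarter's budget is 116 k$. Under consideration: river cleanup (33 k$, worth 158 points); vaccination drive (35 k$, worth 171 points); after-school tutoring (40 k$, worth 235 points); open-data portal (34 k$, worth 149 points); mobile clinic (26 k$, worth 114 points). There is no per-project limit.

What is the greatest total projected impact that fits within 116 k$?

641

Vaccination drive + 2×after-school tutoring uses 115 of the 116 k$ and totals 641.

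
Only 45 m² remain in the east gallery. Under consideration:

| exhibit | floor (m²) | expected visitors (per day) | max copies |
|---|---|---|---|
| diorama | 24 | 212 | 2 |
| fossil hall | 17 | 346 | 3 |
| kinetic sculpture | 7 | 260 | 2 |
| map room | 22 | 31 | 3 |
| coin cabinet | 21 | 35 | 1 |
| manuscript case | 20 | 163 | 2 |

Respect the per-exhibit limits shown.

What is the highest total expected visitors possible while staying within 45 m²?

952

Ranking by ratio (expected visitors/m²): kinetic sculpture 37.14, fossil hall 20.35, diorama 8.83.
The ratio heuristic lands on fossil hall + 2×kinetic sculpture (866) but leaves 14 m² idle.
Dropping kinetic sculpture frees 7 m²; slotting in fossil hall (17 m²) lifts the total to 952 at 41 m².
Nothing else within 45 m² beats 952.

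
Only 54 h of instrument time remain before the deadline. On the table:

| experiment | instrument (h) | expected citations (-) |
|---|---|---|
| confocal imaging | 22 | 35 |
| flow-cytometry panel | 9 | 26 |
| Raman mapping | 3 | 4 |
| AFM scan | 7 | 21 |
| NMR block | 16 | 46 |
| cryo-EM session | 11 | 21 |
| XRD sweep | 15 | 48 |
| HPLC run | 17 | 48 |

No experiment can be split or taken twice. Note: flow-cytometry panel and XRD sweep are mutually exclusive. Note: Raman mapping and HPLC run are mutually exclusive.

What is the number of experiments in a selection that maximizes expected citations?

3

The maximum expected citations within 54 h is 142.
NMR block + XRD sweep + HPLC run hits 142 at 48 h.
All optima have 3 experiments.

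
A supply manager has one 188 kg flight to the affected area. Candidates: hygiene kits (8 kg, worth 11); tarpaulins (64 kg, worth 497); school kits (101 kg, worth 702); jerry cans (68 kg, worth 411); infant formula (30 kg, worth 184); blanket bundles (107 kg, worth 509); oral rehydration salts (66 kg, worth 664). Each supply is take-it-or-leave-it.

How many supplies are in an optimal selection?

3

The maximum people served within 188 kg is 1377.
For example hygiene kits + school kits + oral rehydration salts achieves it, using 175 kg.
Every optimal selection uses 3 supplies.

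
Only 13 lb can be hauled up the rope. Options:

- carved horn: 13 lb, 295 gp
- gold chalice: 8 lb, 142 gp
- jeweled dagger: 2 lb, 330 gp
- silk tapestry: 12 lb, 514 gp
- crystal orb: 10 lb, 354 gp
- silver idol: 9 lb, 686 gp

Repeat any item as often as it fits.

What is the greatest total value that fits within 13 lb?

Ranking by ratio (value/lb): jeweled dagger 165.00, silver idol 76.22, silk tapestry 42.83, crystal orb 35.40.
The ratio ordering already packs tightly: 6×jeweled dagger, 12 lb, 1980.

1980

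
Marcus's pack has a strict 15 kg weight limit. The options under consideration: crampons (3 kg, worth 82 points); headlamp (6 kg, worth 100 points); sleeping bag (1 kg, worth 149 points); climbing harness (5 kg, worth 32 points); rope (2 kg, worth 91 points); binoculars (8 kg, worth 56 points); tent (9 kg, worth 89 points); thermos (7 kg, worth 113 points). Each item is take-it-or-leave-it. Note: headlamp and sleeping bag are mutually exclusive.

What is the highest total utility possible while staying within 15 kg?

By utility per kg: sleeping bag 149.00, rope 45.50, crampons 27.33, headlamp 16.67 lead.
Best packing: crampons + sleeping bag + rope + thermos — 13 kg, 435 total.

435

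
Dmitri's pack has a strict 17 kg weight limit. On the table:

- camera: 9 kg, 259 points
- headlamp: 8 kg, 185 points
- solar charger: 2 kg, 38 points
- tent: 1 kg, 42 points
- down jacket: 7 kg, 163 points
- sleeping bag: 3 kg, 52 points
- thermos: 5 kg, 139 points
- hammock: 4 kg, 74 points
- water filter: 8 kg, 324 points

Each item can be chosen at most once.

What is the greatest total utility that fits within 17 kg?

Filling by ratio: solar charger + tent + thermos + water filter for 543, with 1 kg left unused.
Replace solar charger and tent and thermos with camera: the trade gains 40 net, giving 583 at 17 kg.
Every other selection either busts 17 kg or fails to beat 583.

583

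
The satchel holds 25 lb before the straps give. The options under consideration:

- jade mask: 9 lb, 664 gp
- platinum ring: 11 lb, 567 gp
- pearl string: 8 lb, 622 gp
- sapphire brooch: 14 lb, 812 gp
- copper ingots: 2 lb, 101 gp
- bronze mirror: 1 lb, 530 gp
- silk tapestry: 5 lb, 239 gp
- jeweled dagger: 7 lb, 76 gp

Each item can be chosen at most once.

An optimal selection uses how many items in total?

Optimal total is 2156.
For example jade mask + pearl string + copper ingots + bronze mirror + silk tapestry achieves it, using 25 lb.
Any selection reaching 2156 contains exactly 5 items.

5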